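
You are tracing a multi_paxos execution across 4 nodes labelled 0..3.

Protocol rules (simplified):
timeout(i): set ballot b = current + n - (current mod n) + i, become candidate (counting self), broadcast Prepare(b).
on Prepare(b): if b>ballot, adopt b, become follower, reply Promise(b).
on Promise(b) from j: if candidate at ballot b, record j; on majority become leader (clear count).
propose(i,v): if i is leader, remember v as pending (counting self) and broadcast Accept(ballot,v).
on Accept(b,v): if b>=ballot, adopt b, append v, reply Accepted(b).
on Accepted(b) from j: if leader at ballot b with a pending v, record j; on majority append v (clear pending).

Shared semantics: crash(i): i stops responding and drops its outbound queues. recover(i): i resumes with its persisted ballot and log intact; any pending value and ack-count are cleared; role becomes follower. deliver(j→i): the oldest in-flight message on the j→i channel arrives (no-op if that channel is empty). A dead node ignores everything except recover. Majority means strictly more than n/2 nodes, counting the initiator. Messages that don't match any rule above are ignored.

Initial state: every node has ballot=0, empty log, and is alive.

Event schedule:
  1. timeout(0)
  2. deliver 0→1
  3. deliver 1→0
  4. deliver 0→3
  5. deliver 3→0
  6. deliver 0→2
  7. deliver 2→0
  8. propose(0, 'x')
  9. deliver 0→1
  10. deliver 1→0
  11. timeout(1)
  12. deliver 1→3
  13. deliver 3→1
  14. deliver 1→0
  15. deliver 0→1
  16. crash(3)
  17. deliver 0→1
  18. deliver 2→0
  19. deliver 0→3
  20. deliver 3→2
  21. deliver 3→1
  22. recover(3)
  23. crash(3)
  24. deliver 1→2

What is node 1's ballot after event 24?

9

after 1 — timeout(0): n0:cand/b4/[-]
after 2 — deliver 0→1: n1:foll/b4/[-]
after 3 — deliver 1→0: ·
after 4 — deliver 0→3: n3:foll/b4/[-]
after 5 — deliver 3→0: n0:lead/b4/[-]
after 6 — deliver 0→2: n2:foll/b4/[-]
after 7 — deliver 2→0: ·
after 8 — propose(0,'x'): ·
after 9 — deliver 0→1: n1:foll/b4/[x]
after 10 — deliver 1→0: ·
after 11 — timeout(1): n1:cand/b9/[x]
after 12 — deliver 1→3: n3:foll/b9/[-]
after 13 — deliver 3→1: ·
after 14 — deliver 1→0: n0:foll/b9/[-]
after 15 — deliver 0→1: n1:lead/b9/[x]
after 16 — crash(3): n3:✗foll/b9/[-]
after 17 — deliver 0→1: ·
after 18 — deliver 2→0: ·
after 19 — deliver 0→3: ·
after 20 — deliver 3→2: ·
after 21 — deliver 3→1: ·
after 22 — recover(3): n3:foll/b9/[-]
after 23 — crash(3): n3:✗foll/b9/[-]
after 24 — deliver 1→2: n2:foll/b9/[-]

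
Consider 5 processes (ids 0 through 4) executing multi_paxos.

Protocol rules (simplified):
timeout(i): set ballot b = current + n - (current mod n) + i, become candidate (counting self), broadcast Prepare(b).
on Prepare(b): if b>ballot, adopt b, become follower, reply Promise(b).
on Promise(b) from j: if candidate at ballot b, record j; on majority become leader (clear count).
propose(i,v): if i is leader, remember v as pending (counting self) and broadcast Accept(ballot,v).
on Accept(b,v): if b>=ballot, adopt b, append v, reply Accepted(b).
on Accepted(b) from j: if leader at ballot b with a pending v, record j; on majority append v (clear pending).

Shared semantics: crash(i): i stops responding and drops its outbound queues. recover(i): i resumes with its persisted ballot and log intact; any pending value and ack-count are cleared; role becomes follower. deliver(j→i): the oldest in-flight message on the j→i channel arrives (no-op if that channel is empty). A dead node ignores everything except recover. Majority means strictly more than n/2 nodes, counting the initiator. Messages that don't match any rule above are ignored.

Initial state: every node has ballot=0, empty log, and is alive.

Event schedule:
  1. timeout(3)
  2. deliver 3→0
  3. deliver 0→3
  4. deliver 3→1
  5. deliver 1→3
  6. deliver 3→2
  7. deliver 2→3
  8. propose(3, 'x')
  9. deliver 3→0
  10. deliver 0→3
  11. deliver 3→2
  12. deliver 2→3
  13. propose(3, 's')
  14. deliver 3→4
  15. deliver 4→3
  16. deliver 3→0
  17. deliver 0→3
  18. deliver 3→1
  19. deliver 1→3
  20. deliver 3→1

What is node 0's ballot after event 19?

8

[1] timeout(3) → N3(cand b8 [-])
[2] deliver 3→0 → N0(foll b8 [-])
[3] deliver 0→3 → ∅
[4] deliver 3→1 → N1(foll b8 [-])
[5] deliver 1→3 → N3(lead b8 [-])
[6] deliver 3→2 → N2(foll b8 [-])
[7] deliver 2→3 → ∅
[8] propose(3,'x') → ∅
[9] deliver 3→0 → N0(foll b8 [x])
[10] deliver 0→3 → ∅
[11] deliver 3→2 → N2(foll b8 [x])
[12] deliver 2→3 → N3(lead b8 [x])
[13] propose(3,'s') → ∅
[14] deliver 3→4 → N4(foll b8 [-])
[15] deliver 4→3 → ∅
[16] deliver 3→0 → N0(foll b8 [x,s])
[17] deliver 0→3 → ∅
[18] deliver 3→1 → N1(foll b8 [x])
[19] deliver 1→3 → N3(lead b8 [x,s])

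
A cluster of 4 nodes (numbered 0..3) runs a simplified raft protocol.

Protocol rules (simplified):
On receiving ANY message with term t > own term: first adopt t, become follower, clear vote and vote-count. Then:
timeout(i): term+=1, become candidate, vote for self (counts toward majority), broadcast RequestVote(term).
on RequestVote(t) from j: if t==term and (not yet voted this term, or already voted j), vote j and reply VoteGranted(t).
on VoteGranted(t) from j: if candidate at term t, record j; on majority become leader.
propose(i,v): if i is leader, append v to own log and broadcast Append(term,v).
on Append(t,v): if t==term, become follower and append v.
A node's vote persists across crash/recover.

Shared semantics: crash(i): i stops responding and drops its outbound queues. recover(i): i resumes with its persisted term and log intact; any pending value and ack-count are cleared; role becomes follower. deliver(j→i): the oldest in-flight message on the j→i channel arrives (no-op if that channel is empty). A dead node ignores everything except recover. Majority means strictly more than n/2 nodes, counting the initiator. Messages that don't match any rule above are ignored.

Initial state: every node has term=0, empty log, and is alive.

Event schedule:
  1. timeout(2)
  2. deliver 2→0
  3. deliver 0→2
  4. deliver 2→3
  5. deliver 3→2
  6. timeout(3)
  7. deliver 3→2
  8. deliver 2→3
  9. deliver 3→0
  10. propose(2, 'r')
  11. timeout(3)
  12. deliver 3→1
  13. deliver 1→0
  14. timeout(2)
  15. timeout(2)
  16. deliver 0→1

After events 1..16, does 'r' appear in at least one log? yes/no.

[1] timeout(2) → N2(cand t1 [-])
[2] deliver 2→0 → N0(foll t1 [-])
[3] deliver 0→2 → ∅
[4] deliver 2→3 → N3(foll t1 [-])
[5] deliver 3→2 → N2(lead t1 [-])
[6] timeout(3) → N3(cand t2 [-])
[7] deliver 3→2 → N2(foll t2 [-])
[8] deliver 2→3 → ∅
[9] deliver 3→0 → N0(foll t2 [-])
[10] propose(2,'r') → ∅
[11] timeout(3) → N3(cand t3 [-])
[12] deliver 3→1 → N1(foll t2 [-])
[13] deliver 1→0 → ∅
[14] timeout(2) → N2(cand t3 [-])
[15] timeout(2) → N2(cand t4 [-])
[16] deliver 0→1 → ∅

no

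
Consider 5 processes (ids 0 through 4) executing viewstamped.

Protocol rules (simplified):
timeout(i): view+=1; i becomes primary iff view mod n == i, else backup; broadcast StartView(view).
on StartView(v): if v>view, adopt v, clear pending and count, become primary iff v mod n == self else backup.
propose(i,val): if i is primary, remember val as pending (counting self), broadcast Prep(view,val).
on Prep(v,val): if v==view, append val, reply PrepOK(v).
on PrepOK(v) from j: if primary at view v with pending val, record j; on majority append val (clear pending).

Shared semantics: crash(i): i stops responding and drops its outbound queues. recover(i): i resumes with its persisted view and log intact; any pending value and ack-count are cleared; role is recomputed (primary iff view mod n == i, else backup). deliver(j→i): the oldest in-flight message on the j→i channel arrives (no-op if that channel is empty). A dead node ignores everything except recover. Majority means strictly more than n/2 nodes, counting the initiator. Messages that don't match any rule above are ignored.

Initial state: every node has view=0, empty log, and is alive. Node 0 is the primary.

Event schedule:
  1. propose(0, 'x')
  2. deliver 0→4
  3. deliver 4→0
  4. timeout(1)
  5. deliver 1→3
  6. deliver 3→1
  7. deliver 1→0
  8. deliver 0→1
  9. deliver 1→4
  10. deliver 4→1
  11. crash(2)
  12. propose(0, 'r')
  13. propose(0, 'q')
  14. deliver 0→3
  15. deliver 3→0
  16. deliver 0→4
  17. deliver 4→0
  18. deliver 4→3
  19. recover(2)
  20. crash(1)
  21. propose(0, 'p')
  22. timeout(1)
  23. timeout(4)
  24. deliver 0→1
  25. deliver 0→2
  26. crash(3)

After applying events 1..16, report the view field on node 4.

after 1 — propose(0,'x'): ·
after 2 — deliver 0→4: n4:back/v0/[x]
after 3 — deliver 4→0: ·
after 4 — timeout(1): n1:prim/v1/[-]
after 5 — deliver 1→3: n3:back/v1/[-]
after 6 — deliver 3→1: ·
after 7 — deliver 1→0: n0:back/v1/[-]
after 8 — deliver 0→1: ·
after 9 — deliver 1→4: n4:back/v1/[x]
after 10 — deliver 4→1: ·
after 11 — crash(2): n2:✗back/v0/[-]
after 12 — propose(0,'r'): ·
after 13 — propose(0,'q'): ·
after 14 — deliver 0→3: ·
after 15 — deliver 3→0: ·
after 16 — deliver 0→4: ·

1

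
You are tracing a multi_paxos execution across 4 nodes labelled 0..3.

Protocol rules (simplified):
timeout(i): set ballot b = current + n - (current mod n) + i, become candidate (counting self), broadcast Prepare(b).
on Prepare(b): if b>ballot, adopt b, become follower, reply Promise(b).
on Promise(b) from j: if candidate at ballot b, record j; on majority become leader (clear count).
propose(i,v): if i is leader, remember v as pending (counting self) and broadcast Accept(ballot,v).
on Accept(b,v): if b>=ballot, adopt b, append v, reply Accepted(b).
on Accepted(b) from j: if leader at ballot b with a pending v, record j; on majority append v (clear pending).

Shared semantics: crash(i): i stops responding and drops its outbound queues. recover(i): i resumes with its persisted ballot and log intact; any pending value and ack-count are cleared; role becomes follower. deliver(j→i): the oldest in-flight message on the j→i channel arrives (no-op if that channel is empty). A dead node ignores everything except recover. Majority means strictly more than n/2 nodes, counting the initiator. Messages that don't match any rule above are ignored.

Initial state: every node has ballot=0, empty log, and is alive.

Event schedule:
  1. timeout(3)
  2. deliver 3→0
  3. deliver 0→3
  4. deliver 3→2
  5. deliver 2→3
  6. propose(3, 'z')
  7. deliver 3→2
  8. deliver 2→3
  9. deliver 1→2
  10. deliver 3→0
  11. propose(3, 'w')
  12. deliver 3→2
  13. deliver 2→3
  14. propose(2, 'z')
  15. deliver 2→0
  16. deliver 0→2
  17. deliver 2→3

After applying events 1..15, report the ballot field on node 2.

7

[1] timeout(3) → N3(cand b7 [-])
[2] deliver 3→0 → N0(foll b7 [-])
[3] deliver 0→3 → ∅
[4] deliver 3→2 → N2(foll b7 [-])
[5] deliver 2→3 → N3(lead b7 [-])
[6] propose(3,'z') → ∅
[7] deliver 3→2 → N2(foll b7 [z])
[8] deliver 2→3 → ∅
[9] deliver 1→2 → ∅
[10] deliver 3→0 → N0(foll b7 [z])
[11] propose(3,'w') → ∅
[12] deliver 3→2 → N2(foll b7 [z,w])
[13] deliver 2→3 → ∅
[14] propose(2,'z') → ∅
[15] deliver 2→0 → ∅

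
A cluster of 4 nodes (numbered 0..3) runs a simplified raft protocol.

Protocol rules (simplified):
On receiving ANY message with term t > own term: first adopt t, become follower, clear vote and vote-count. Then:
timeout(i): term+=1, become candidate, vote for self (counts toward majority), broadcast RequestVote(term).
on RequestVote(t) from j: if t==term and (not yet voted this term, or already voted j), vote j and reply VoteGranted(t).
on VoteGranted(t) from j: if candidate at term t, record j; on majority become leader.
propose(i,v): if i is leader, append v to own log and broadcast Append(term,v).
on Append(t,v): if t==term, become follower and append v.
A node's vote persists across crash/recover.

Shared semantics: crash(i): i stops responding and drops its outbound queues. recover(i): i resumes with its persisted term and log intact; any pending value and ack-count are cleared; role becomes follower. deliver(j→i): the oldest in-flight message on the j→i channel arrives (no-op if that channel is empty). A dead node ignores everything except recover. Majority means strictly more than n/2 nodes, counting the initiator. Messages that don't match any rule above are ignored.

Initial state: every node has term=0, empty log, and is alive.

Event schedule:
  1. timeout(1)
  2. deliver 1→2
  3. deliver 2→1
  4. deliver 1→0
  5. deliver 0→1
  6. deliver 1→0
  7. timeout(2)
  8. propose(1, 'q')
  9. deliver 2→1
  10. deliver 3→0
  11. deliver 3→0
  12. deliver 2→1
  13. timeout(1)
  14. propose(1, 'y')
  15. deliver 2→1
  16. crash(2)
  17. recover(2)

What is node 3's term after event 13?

0

1. timeout(1):  <1:cand t1 ->
2. deliver 1→2:  <2:foll t1 ->
3. deliver 2→1:  nop
4. deliver 1→0:  <0:foll t1 ->
5. deliver 0→1:  <1:lead t1 ->
6. deliver 1→0:  nop
7. timeout(2):  <2:cand t2 ->
8. propose(1,'q'):  <1:lead t1 q>
9. deliver 2→1:  <1:foll t2 q>
10. deliver 3→0:  nop
11. deliver 3→0:  nop
12. deliver 2→1:  nop
13. timeout(1):  <1:cand t3 q>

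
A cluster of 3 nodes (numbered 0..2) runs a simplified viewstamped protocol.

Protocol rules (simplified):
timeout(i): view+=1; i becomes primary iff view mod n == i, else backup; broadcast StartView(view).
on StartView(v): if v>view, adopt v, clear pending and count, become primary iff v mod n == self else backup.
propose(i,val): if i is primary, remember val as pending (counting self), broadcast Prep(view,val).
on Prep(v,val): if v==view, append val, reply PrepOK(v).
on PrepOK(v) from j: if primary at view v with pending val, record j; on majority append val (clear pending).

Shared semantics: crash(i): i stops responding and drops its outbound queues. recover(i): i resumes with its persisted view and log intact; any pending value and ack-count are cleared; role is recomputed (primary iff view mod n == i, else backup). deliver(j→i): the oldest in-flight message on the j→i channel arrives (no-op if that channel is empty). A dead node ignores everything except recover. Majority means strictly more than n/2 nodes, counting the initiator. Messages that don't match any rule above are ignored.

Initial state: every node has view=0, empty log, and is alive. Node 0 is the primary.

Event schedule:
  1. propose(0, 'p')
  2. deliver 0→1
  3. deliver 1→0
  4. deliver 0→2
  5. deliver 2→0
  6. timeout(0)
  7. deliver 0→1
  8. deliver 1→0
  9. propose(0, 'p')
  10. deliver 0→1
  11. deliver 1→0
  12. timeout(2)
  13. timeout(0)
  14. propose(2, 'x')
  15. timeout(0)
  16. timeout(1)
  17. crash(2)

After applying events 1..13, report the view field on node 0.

1. propose(0,'p'):  nop
2. deliver 0→1:  <1:back v0 p>
3. deliver 1→0:  <0:prim v0 p>
4. deliver 0→2:  <2:back v0 p>
5. deliver 2→0:  nop
6. timeout(0):  <0:back v1 p>
7. deliver 0→1:  <1:prim v1 p>
8. deliver 1→0:  nop
9. propose(0,'p'):  nop
10. deliver 0→1:  nop
11. deliver 1→0:  nop
12. timeout(2):  <2:back v1 p>
13. timeout(0):  <0:back v2 p>

2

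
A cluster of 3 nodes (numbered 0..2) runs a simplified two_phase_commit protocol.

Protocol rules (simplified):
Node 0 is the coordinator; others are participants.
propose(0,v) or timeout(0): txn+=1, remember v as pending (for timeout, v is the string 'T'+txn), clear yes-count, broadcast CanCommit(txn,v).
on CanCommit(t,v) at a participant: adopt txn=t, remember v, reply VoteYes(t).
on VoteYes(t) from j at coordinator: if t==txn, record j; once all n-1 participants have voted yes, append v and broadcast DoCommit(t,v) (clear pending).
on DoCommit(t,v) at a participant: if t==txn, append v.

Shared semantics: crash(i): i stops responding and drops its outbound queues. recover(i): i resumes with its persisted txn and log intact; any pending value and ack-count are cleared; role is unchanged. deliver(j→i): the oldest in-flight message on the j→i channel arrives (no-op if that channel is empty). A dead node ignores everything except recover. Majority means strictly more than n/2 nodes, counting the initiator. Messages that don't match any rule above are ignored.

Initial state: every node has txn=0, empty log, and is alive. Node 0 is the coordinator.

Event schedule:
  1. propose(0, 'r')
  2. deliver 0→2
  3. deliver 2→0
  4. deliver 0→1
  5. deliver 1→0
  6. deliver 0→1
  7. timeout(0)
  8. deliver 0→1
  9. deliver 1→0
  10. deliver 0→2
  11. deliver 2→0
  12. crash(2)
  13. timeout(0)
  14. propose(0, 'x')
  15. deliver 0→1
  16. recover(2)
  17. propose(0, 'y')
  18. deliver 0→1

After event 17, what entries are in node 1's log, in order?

r

[1] propose(0,'r') → N0(coor t1 [-])
[2] deliver 0→2 → N2(part t1 [-])
[3] deliver 2→0 → ∅
[4] deliver 0→1 → N1(part t1 [-])
[5] deliver 1→0 → N0(coor t1 [r])
[6] deliver 0→1 → N1(part t1 [r])
[7] timeout(0) → N0(coor t2 [r])
[8] deliver 0→1 → N1(part t2 [r])
[9] deliver 1→0 → ∅
[10] deliver 0→2 → N2(part t1 [r])
[11] deliver 2→0 → ∅
[12] crash(2) → N2(✗part t1 [r])
[13] timeout(0) → N0(coor t3 [r])
[14] propose(0,'x') → N0(coor t4 [r])
[15] deliver 0→1 → N1(part t3 [r])
[16] recover(2) → N2(part t1 [r])
[17] propose(0,'y') → N0(coor t5 [r])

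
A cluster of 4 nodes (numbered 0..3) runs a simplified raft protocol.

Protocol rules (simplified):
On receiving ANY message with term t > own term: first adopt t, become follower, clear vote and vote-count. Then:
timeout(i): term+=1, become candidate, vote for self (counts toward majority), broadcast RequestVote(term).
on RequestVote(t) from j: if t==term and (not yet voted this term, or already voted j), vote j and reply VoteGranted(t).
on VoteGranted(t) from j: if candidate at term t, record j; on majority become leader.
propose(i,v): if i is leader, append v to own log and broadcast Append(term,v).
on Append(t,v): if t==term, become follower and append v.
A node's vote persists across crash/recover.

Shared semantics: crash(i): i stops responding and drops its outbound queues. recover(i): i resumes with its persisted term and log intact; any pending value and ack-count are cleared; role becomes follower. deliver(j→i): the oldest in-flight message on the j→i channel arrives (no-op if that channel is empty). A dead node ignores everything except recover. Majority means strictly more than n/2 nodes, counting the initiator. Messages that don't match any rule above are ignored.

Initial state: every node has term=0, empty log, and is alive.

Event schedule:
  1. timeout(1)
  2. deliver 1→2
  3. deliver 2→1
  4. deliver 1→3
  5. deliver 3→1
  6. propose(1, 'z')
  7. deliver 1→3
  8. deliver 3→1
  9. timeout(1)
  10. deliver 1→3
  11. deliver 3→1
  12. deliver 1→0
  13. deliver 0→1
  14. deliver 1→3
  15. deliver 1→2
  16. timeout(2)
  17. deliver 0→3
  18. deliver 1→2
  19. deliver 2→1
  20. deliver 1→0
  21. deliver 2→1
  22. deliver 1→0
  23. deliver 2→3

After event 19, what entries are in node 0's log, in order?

empty

step 1 timeout(1): 1={cand,t=1,log=-}
step 2 deliver 1→2: 2={foll,t=1,log=-}
step 3 deliver 2→1: —
step 4 deliver 1→3: 3={foll,t=1,log=-}
step 5 deliver 3→1: 1={lead,t=1,log=-}
step 6 propose(1,'z'): 1={lead,t=1,log=z}
step 7 deliver 1→3: 3={foll,t=1,log=z}
step 8 deliver 3→1: —
step 9 timeout(1): 1={cand,t=2,log=z}
step 10 deliver 1→3: 3={foll,t=2,log=z}
step 11 deliver 3→1: —
step 12 deliver 1→0: 0={foll,t=1,log=-}
step 13 deliver 0→1: —
step 14 deliver 1→3: —
step 15 deliver 1→2: 2={foll,t=1,log=z}
step 16 timeout(2): 2={cand,t=2,log=z}
step 17 deliver 0→3: —
step 18 deliver 1→2: —
step 19 deliver 2→1: —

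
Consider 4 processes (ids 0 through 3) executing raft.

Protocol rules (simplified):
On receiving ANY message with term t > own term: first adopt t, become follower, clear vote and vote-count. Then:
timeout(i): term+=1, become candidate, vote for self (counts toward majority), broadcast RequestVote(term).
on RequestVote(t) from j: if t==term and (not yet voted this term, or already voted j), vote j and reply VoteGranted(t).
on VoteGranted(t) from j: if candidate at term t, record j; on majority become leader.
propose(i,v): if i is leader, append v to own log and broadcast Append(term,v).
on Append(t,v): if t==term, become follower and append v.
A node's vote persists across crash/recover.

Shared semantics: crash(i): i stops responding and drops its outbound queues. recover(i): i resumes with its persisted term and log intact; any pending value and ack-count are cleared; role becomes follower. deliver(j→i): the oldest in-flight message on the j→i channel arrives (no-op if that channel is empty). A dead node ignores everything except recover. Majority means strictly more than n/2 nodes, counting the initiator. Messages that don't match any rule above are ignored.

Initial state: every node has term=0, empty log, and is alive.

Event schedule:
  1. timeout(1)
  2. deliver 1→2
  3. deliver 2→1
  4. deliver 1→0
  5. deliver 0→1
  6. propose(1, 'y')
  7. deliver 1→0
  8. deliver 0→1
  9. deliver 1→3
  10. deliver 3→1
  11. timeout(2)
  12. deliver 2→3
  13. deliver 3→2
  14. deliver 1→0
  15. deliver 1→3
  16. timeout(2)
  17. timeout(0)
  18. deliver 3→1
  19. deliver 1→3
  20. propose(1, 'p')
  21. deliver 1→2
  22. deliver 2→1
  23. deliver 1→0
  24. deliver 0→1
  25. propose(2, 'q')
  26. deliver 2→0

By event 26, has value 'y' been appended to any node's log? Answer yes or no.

step 1 timeout(1): 1={cand,t=1,log=-}
step 2 deliver 1→2: 2={foll,t=1,log=-}
step 3 deliver 2→1: —
step 4 deliver 1→0: 0={foll,t=1,log=-}
step 5 deliver 0→1: 1={lead,t=1,log=-}
step 6 propose(1,'y'): 1={lead,t=1,log=y}
step 7 deliver 1→0: 0={foll,t=1,log=y}
step 8 deliver 0→1: —
step 9 deliver 1→3: 3={foll,t=1,log=-}
step 10 deliver 3→1: —
step 11 timeout(2): 2={cand,t=2,log=-}
step 12 deliver 2→3: 3={foll,t=2,log=-}
step 13 deliver 3→2: —
step 14 deliver 1→0: —
step 15 deliver 1→3: —
step 16 timeout(2): 2={cand,t=3,log=-}
step 17 timeout(0): 0={cand,t=2,log=y}
step 18 deliver 3→1: —
step 19 deliver 1→3: —
step 20 propose(1,'p'): 1={lead,t=1,log=y,p}
step 21 deliver 1→2: —
step 22 deliver 2→1: 1={foll,t=2,log=y,p}
step 23 deliver 1→0: —
step 24 deliver 0→1: —
step 25 propose(2,'q'): —
step 26 deliver 2→0: —

yes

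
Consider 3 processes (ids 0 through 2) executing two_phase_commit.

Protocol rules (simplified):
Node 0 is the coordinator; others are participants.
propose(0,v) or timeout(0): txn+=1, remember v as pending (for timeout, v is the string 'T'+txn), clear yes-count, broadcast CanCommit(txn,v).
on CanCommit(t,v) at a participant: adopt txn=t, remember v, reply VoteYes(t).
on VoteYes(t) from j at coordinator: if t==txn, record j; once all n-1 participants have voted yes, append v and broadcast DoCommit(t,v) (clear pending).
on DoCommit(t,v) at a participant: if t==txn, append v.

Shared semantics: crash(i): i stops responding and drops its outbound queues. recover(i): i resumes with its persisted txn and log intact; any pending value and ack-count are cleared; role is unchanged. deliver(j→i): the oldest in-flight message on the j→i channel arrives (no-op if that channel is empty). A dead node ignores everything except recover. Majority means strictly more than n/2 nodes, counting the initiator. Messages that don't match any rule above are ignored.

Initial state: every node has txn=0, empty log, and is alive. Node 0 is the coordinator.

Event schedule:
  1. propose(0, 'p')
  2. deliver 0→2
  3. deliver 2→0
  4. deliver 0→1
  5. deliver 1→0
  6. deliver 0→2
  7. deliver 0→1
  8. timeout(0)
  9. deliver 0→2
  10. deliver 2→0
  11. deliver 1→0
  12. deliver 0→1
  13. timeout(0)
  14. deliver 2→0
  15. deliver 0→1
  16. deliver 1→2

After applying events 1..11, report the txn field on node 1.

1

step 1 propose(0,'p'): 0={coor,t=1,log=-}
step 2 deliver 0→2: 2={part,t=1,log=-}
step 3 deliver 2→0: —
step 4 deliver 0→1: 1={part,t=1,log=-}
step 5 deliver 1→0: 0={coor,t=1,log=p}
step 6 deliver 0→2: 2={part,t=1,log=p}
step 7 deliver 0→1: 1={part,t=1,log=p}
step 8 timeout(0): 0={coor,t=2,log=p}
step 9 deliver 0→2: 2={part,t=2,log=p}
step 10 deliver 2→0: —
step 11 deliver 1→0: —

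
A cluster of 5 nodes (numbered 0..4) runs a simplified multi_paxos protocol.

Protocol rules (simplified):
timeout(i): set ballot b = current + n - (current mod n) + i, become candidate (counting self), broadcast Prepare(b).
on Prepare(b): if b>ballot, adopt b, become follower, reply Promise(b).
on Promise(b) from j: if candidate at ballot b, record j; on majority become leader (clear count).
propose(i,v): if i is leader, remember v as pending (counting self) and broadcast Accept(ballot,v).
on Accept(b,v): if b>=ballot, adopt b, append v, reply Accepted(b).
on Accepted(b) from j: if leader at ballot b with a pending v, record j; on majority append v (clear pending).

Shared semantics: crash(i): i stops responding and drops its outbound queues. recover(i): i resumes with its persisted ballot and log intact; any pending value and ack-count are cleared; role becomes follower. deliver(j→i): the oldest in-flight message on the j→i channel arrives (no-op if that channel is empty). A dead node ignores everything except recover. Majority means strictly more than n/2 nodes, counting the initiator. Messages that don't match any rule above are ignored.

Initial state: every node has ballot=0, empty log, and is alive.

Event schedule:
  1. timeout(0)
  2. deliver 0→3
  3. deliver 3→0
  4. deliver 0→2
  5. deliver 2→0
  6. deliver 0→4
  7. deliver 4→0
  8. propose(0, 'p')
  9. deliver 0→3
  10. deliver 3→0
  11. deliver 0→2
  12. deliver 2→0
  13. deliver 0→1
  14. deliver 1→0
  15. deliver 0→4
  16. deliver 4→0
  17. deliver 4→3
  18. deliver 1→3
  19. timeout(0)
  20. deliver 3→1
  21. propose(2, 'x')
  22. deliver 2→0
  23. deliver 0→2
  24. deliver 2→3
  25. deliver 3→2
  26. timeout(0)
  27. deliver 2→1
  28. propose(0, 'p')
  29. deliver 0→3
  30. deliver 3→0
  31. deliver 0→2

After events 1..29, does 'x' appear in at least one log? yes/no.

no

[1] timeout(0) → N0(cand b5 [-])
[2] deliver 0→3 → N3(foll b5 [-])
[3] deliver 3→0 → ∅
[4] deliver 0→2 → N2(foll b5 [-])
[5] deliver 2→0 → N0(lead b5 [-])
[6] deliver 0→4 → N4(foll b5 [-])
[7] deliver 4→0 → ∅
[8] propose(0,'p') → ∅
[9] deliver 0→3 → N3(foll b5 [p])
[10] deliver 3→0 → ∅
[11] deliver 0→2 → N2(foll b5 [p])
[12] deliver 2→0 → N0(lead b5 [p])
[13] deliver 0→1 → N1(foll b5 [-])
[14] deliver 1→0 → ∅
[15] deliver 0→4 → N4(foll b5 [p])
[16] deliver 4→0 → ∅
[17] deliver 4→3 → ∅
[18] deliver 1→3 → ∅
[19] timeout(0) → N0(cand b10 [p])
[20] deliver 3→1 → ∅
[21] propose(2,'x') → ∅
[22] deliver 2→0 → ∅
[23] deliver 0→2 → N2(foll b10 [p])
[24] deliver 2→3 → ∅
[25] deliver 3→2 → ∅
[26] timeout(0) → N0(cand b15 [p])
[27] deliver 2→1 → ∅
[28] propose(0,'p') → ∅
[29] deliver 0→3 → N3(foll b10 [p])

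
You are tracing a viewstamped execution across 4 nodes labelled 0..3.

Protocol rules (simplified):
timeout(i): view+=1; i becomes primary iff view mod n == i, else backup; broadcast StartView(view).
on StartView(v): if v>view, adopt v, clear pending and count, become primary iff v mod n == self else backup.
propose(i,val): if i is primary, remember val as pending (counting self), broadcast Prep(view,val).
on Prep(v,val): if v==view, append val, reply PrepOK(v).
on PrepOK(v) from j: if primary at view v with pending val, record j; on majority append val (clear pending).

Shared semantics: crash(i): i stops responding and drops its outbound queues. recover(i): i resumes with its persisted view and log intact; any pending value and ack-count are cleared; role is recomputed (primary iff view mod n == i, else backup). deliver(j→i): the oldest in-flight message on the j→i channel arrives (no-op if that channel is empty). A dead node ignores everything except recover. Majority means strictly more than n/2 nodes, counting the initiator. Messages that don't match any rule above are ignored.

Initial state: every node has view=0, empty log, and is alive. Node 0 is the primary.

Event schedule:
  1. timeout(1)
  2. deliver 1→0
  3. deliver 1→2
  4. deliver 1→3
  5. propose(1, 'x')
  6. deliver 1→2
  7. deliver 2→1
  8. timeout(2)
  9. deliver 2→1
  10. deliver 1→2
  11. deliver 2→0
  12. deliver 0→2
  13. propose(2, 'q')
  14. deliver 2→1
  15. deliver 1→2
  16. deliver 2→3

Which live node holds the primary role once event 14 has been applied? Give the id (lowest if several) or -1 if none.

step 1 timeout(1): 1={prim,v=1,log=-}
step 2 deliver 1→0: 0={back,v=1,log=-}
step 3 deliver 1→2: 2={back,v=1,log=-}
step 4 deliver 1→3: 3={back,v=1,log=-}
step 5 propose(1,'x'): —
step 6 deliver 1→2: 2={back,v=1,log=x}
step 7 deliver 2→1: —
step 8 timeout(2): 2={prim,v=2,log=x}
step 9 deliver 2→1: 1={back,v=2,log=-}
step 10 deliver 1→2: —
step 11 deliver 2→0: 0={back,v=2,log=-}
step 12 deliver 0→2: —
step 13 propose(2,'q'): —
step 14 deliver 2→1: 1={back,v=2,log=q}

2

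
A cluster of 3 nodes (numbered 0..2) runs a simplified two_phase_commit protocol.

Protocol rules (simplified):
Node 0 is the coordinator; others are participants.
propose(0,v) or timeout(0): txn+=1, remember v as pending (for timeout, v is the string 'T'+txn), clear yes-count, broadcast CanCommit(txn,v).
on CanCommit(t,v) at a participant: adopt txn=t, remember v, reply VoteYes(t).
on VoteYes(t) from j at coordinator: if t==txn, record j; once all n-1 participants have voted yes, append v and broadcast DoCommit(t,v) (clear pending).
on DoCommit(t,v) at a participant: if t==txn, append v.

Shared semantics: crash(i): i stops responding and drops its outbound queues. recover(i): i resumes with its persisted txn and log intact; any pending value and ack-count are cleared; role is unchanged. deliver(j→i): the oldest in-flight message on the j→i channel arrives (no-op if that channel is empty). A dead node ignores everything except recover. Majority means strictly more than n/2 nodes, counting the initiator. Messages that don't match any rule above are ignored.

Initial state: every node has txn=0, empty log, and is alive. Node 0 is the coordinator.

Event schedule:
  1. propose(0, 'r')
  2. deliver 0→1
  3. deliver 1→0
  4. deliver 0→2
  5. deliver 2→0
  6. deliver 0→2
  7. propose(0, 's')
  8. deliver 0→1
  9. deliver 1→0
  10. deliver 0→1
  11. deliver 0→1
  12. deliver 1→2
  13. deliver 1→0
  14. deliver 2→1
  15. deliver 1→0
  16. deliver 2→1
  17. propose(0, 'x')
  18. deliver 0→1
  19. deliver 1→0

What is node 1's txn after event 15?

2

after 1 — propose(0,'r'): n0:coor/t1/[-]
after 2 — deliver 0→1: n1:part/t1/[-]
after 3 — deliver 1→0: ·
after 4 — deliver 0→2: n2:part/t1/[-]
after 5 — deliver 2→0: n0:coor/t1/[r]
after 6 — deliver 0→2: n2:part/t1/[r]
after 7 — propose(0,'s'): n0:coor/t2/[r]
after 8 — deliver 0→1: n1:part/t1/[r]
after 9 — deliver 1→0: ·
after 10 — deliver 0→1: n1:part/t2/[r]
after 11 — deliver 0→1: ·
after 12 — deliver 1→2: ·
after 13 — deliver 1→0: ·
after 14 — deliver 2→1: ·
after 15 — deliver 1→0: ·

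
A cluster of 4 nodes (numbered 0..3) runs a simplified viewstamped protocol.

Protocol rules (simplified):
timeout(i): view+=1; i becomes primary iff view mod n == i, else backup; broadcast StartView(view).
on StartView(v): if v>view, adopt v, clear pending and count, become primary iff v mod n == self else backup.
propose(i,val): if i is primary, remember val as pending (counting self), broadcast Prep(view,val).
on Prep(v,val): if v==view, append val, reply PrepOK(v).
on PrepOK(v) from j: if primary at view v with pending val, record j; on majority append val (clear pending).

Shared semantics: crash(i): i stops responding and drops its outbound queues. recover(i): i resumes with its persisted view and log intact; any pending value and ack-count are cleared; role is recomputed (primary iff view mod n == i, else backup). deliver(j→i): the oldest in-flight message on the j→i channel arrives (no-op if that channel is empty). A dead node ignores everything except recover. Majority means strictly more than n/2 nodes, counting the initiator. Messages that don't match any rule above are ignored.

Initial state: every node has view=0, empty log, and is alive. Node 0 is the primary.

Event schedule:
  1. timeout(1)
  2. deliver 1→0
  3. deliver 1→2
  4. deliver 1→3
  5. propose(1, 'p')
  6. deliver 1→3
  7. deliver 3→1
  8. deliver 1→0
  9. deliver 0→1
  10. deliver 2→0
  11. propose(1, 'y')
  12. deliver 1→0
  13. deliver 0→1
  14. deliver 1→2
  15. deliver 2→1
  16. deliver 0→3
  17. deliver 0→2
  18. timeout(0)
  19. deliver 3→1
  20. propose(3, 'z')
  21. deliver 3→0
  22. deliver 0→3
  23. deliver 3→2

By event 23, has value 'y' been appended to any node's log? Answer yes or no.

after 1 — timeout(1): n1:prim/v1/[-]
after 2 — deliver 1→0: n0:back/v1/[-]
after 3 — deliver 1→2: n2:back/v1/[-]
after 4 — deliver 1→3: n3:back/v1/[-]
after 5 — propose(1,'p'): ·
after 6 — deliver 1→3: n3:back/v1/[p]
after 7 — deliver 3→1: ·
after 8 — deliver 1→0: n0:back/v1/[p]
after 9 — deliver 0→1: n1:prim/v1/[p]
after 10 — deliver 2→0: ·
after 11 — propose(1,'y'): ·
after 12 — deliver 1→0: n0:back/v1/[p,y]
after 13 — deliver 0→1: ·
after 14 — deliver 1→2: n2:back/v1/[p]
after 15 — deliver 2→1: n1:prim/v1/[p,y]
after 16 — deliver 0→3: ·
after 17 — deliver 0→2: ·
after 18 — timeout(0): n0:back/v2/[p,y]
after 19 — deliver 3→1: ·
after 20 — propose(3,'z'): ·
after 21 — deliver 3→0: ·
after 22 — deliver 0→3: n3:back/v2/[p]
after 23 — deliver 3→2: ·

yes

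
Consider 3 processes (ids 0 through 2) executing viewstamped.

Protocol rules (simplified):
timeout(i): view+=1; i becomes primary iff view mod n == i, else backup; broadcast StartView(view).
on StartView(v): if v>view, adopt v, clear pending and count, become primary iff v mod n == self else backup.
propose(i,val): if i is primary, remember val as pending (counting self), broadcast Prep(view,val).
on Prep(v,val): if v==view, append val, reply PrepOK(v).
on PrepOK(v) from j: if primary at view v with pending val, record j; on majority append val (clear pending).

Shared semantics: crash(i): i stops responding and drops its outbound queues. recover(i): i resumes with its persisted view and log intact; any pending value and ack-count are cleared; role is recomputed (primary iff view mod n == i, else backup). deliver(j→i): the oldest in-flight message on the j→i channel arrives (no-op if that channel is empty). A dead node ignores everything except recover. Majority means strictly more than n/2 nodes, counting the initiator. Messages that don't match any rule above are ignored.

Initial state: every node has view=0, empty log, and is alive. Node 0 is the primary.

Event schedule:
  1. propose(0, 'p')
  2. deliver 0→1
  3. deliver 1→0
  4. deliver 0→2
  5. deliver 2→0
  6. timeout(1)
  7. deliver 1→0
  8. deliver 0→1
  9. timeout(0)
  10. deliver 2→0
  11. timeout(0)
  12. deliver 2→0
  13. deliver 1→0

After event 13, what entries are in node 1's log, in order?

1. propose(0,'p'):  nop
2. deliver 0→1:  <1:back v0 p>
3. deliver 1→0:  <0:prim v0 p>
4. deliver 0→2:  <2:back v0 p>
5. deliver 2→0:  nop
6. timeout(1):  <1:prim v1 p>
7. deliver 1→0:  <0:back v1 p>
8. deliver 0→1:  nop
9. timeout(0):  <0:back v2 p>
10. deliver 2→0:  nop
11. timeout(0):  <0:prim v3 p>
12. deliver 2→0:  nop
13. deliver 1→0:  nop

p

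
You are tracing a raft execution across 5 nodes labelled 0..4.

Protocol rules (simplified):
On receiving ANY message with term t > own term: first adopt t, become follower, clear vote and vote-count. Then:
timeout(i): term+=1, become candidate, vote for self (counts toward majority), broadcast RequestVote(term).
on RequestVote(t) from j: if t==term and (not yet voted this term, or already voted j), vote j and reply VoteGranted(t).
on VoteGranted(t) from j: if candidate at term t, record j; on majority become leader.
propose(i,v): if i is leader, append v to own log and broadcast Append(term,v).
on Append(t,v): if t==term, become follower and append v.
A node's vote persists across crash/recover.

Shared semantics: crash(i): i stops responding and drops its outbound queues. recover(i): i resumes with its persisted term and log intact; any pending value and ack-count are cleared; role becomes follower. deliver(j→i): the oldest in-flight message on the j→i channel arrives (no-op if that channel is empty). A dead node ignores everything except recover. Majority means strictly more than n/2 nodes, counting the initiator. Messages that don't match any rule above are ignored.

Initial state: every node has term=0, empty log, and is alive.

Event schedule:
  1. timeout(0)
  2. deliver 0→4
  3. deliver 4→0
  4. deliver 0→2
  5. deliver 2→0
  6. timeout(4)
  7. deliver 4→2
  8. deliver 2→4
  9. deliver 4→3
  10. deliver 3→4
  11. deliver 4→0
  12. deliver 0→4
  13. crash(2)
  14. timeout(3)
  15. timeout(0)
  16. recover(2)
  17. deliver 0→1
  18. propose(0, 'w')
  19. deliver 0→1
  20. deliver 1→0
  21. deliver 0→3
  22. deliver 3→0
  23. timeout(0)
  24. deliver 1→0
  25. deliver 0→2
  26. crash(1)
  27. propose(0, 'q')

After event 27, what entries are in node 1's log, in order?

after 1 — timeout(0): n0:cand/t1/[-]
after 2 — deliver 0→4: n4:foll/t1/[-]
after 3 — deliver 4→0: ·
after 4 — deliver 0→2: n2:foll/t1/[-]
after 5 — deliver 2→0: n0:lead/t1/[-]
after 6 — timeout(4): n4:cand/t2/[-]
after 7 — deliver 4→2: n2:foll/t2/[-]
after 8 — deliver 2→4: ·
after 9 — deliver 4→3: n3:foll/t2/[-]
after 10 — deliver 3→4: n4:lead/t2/[-]
after 11 — deliver 4→0: n0:foll/t2/[-]
after 12 — deliver 0→4: ·
after 13 — crash(2): n2:✗foll/t2/[-]
after 14 — timeout(3): n3:cand/t3/[-]
after 15 — timeout(0): n0:cand/t3/[-]
after 16 — recover(2): n2:foll/t2/[-]
after 17 — deliver 0→1: n1:foll/t1/[-]
after 18 — propose(0,'w'): ·
after 19 — deliver 0→1: n1:foll/t3/[-]
after 20 — deliver 1→0: ·
after 21 — deliver 0→3: ·
after 22 — deliver 3→0: ·
after 23 — timeout(0): n0:cand/t4/[-]
after 24 — deliver 1→0: ·
after 25 — deliver 0→2: n2:foll/t3/[-]
after 26 — crash(1): n1:✗foll/t3/[-]
after 27 — propose(0,'q'): ·

empty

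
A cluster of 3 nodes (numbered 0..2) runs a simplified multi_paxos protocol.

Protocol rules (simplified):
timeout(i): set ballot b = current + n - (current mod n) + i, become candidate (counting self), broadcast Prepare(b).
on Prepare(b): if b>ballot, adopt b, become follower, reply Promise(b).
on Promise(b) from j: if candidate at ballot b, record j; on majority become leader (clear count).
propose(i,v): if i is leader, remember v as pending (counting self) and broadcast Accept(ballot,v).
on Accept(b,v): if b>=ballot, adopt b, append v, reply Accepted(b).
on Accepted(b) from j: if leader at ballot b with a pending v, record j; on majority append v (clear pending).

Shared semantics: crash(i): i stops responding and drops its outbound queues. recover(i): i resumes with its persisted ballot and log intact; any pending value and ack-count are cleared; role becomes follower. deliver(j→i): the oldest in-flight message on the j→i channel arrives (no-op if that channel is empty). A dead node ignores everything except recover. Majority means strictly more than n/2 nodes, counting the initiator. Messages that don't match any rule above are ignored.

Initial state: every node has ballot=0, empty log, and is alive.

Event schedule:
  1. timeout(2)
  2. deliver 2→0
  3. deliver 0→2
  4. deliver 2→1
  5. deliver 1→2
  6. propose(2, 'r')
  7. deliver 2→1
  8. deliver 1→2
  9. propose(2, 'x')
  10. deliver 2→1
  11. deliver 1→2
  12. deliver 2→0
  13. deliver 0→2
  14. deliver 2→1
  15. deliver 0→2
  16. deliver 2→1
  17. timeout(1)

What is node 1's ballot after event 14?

5

e1 timeout(2): 2[cand,b=5,-]
e2 deliver 2→0: 0[foll,b=5,-]
e3 deliver 0→2: 2[lead,b=5,-]
e4 deliver 2→1: 1[foll,b=5,-]
e5 deliver 1→2: ·
e6 propose(2,'r'): ·
e7 deliver 2→1: 1[foll,b=5,r]
e8 deliver 1→2: 2[lead,b=5,r]
e9 propose(2,'x'): ·
e10 deliver 2→1: 1[foll,b=5,r,x]
e11 deliver 1→2: 2[lead,b=5,r,x]
e12 deliver 2→0: 0[foll,b=5,r]
e13 deliver 0→2: ·
e14 deliver 2→1: ·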